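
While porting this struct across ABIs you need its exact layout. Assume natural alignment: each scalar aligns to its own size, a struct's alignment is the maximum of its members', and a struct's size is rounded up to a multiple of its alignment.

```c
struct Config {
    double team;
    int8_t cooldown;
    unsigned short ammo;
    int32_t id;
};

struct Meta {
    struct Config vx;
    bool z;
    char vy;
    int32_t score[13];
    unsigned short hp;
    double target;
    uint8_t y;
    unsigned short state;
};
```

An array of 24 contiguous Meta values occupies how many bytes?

Config: team at 0 (size 8, align 8) → ends 8; cooldown at 8 (size 1, align 1) → ends 9; pad 1 to align 2 for ammo; ammo at 10 (size 2, align 2) → ends 12; id at 12 (size 4, align 4) → ends 16; total 16 bytes, alignment 8
vx at 0 (size 16, align 8) → ends 16
z at 16 (size 1, align 1) → ends 17
vy at 17 (size 1, align 1) → ends 18
pad 2 to align 4 for score
score at 20 (size 52, align 4) → ends 72
hp at 72 (size 2, align 2) → ends 74
pad 6 to align 8 for target
target at 80 (size 8, align 8) → ends 88
y at 88 (size 1, align 1) → ends 89
pad 1 to align 2 for state
state at 90 (size 2, align 2) → ends 92
tail pad 4 to reach multiple of 8
total 96 bytes, alignment 8
array of 24: 24 × 96 = 2304

2304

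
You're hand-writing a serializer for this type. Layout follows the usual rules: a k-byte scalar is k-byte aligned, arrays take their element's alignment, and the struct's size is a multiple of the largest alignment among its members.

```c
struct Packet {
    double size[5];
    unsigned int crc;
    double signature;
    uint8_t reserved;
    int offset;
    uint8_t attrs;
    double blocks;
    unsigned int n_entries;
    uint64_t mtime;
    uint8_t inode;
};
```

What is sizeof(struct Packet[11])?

1144

0..40  size  (40B, 8-aligned)
40..44  crc  (4B, 4-aligned)
44..48  -- padding (4B)
48..56  signature  (8B, 8-aligned)
56..57  reserved  (1B, 1-aligned)
57..60  -- padding (3B)
60..64  offset  (4B, 4-aligned)
64..65  attrs  (1B, 1-aligned)
65..72  -- padding (7B)
72..80  blocks  (8B, 8-aligned)
80..84  n_entries  (4B, 4-aligned)
84..88  -- padding (4B)
88..96  mtime  (8B, 8-aligned)
96..97  inode  (1B, 1-aligned)
97..104  -- tail padding (7B)
sizeof = 104, alignof = 8
array of 11: 11 × 104 = 1144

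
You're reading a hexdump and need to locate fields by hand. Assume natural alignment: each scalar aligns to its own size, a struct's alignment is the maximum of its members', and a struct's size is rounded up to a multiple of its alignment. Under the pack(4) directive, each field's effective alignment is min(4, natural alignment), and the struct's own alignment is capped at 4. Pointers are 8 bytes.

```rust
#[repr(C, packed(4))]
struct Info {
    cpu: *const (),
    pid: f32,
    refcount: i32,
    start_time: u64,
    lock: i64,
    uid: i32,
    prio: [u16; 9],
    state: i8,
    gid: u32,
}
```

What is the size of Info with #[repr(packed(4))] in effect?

0..8  cpu  (8B, 4-aligned)
8..12  pid  (4B, 4-aligned)
12..16  refcount  (4B, 4-aligned)
16..24  start_time  (8B, 4-aligned)
24..32  lock  (8B, 4-aligned)
32..36  uid  (4B, 4-aligned)
36..54  prio  (18B, 2-aligned)
54..55  state  (1B, 1-aligned)
55..56  -- padding (1B)
56..60  gid  (4B, 4-aligned)
sizeof = 60, alignof = 4

60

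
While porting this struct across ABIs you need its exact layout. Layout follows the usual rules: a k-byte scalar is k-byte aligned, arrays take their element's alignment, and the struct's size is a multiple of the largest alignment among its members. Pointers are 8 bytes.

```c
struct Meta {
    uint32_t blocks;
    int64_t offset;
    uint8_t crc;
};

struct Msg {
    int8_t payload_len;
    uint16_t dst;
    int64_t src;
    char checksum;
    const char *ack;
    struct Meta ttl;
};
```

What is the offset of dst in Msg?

2

Meta: 0..4  blocks  (4B, 4-aligned); 4..8  -- padding (4B); 8..16  offset  (8B, 8-aligned); 16..17  crc  (1B, 1-aligned); 17..24  -- tail padding (7B); sizeof = 24, alignof = 8
0..1  payload_len  (1B, 1-aligned)
1..2  -- padding (1B)
2..4  dst  (2B, 2-aligned)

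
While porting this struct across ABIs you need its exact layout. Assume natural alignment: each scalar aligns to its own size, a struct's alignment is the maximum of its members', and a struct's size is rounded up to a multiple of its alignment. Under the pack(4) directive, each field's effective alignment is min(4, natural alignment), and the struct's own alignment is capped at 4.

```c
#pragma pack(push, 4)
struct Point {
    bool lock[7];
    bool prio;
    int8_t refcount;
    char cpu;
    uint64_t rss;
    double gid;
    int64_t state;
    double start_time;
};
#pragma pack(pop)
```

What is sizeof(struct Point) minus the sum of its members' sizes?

2

0..7  lock  (7B, 1-aligned)
7..8  prio  (1B, 1-aligned)
8..9  refcount  (1B, 1-aligned)
9..10  cpu  (1B, 1-aligned)
10..12  -- padding (2B)
12..20  rss  (8B, 4-aligned)
20..28  gid  (8B, 4-aligned)
28..36  state  (8B, 4-aligned)
36..44  start_time  (8B, 4-aligned)
sizeof = 44, alignof = 4
data bytes 42, size 44 → padding 2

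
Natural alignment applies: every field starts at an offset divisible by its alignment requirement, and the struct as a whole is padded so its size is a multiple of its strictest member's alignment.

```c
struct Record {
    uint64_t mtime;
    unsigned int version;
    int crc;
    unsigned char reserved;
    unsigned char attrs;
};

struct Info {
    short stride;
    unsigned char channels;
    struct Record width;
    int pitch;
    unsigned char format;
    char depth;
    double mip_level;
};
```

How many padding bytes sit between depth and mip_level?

Record: @0: mtime [8B, align 8] → 8; @8: version [4B, align 4] → 12; @12: crc [4B, align 4] → 16; @16: reserved [1B, align 1] → 17; @17: attrs [1B, align 1] → 18; +6 tail pad (align 8); size 24, align 8
@0: stride [2B, align 2] → 2
@2: channels [1B, align 1] → 3
+5 pad (align 8)
@8: width [24B, align 8] → 32
@32: pitch [4B, align 4] → 36
@36: format [1B, align 1] → 37
@37: depth [1B, align 1] → 38
+2 pad (align 8)
@40: mip_level [8B, align 8] → 48

2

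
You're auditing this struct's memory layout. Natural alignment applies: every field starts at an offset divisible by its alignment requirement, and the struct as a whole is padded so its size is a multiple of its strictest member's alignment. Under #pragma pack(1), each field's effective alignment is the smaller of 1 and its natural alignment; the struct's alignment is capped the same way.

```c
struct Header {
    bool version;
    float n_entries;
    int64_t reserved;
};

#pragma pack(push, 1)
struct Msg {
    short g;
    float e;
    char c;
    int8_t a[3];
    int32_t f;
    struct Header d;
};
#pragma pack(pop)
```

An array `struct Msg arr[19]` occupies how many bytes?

570

Header: 0..1  version  (1B, 1-aligned); 1..4  -- padding (3B); 4..8  n_entries  (4B, 4-aligned); 8..16  reserved  (8B, 8-aligned); sizeof = 16, alignof = 8
0..2  g  (2B, 1-aligned)
2..6  e  (4B, 1-aligned)
6..7  c  (1B, 1-aligned)
7..10  a  (3B, 1-aligned)
10..14  f  (4B, 1-aligned)
14..30  d  (16B, 1-aligned)
sizeof = 30, alignof = 1
array of 19: 19 × 30 = 570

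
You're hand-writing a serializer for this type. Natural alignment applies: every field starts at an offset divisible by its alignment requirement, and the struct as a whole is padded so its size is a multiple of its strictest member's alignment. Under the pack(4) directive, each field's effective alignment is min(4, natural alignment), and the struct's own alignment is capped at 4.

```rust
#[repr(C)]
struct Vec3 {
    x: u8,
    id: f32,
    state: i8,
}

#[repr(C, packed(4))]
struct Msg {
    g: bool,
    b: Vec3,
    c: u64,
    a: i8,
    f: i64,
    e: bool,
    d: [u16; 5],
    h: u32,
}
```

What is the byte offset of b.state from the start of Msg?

12

Vec3: @0: x [1B, align 1] → 1; +3 pad (align 4); @4: id [4B, align 4] → 8; @8: state [1B, align 1] → 9; +3 tail pad (align 4); size 12, align 4
@0: g [1B, align 1] → 1
+3 pad (align 4)
@4: b [12B, align 4] → 16
within Vec3: state at 8
4 + 8 = 12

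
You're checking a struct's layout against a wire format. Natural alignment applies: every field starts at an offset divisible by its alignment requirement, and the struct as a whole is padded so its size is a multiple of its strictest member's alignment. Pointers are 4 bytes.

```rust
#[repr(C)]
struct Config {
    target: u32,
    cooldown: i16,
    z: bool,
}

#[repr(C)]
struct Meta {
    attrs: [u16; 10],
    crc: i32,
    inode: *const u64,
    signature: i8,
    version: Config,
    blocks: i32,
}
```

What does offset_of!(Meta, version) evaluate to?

Config: @0: target [4B, align 4] → 4; @4: cooldown [2B, align 2] → 6; @6: z [1B, align 1] → 7; +1 tail pad (align 4); size 8, align 4
@0: attrs [20B, align 2] → 20
@20: crc [4B, align 4] → 24
@24: inode [4B, align 4] → 28
@28: signature [1B, align 1] → 29
+3 pad (align 4)
@32: version [8B, align 4] → 40

32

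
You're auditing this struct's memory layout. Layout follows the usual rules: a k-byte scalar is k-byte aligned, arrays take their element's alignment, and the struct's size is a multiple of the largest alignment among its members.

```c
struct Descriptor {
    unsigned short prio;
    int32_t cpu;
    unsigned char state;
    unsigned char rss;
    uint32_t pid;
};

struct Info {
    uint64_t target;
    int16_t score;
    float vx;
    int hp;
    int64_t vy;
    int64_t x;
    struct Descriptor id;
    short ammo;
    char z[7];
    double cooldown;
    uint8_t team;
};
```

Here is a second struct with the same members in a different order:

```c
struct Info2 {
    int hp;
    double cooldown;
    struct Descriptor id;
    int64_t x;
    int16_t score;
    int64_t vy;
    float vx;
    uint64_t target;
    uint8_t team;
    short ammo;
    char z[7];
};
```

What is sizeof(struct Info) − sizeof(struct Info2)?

0

Descriptor: 0..2  prio  (2B, 2-aligned); 2..4  -- padding (2B); 4..8  cpu  (4B, 4-aligned); 8..9  state  (1B, 1-aligned); 9..10  rss  (1B, 1-aligned); 10..12  -- padding (2B); 12..16  pid  (4B, 4-aligned); sizeof = 16, alignof = 4
0..8  target  (8B, 8-aligned)
8..10  score  (2B, 2-aligned)
10..12  -- padding (2B)
12..16  vx  (4B, 4-aligned)
16..20  hp  (4B, 4-aligned)
20..24  -- padding (4B)
24..32  vy  (8B, 8-aligned)
32..40  x  (8B, 8-aligned)
40..56  id  (16B, 4-aligned)
56..58  ammo  (2B, 2-aligned)
58..65  z  (7B, 1-aligned)
65..72  -- padding (7B)
72..80  cooldown  (8B, 8-aligned)
80..81  team  (1B, 1-aligned)
81..88  -- tail padding (7B)
sizeof = 88, alignof = 8
— Info2 —
0..4  hp  (4B, 4-aligned)
4..8  -- padding (4B)
8..16  cooldown  (8B, 8-aligned)
16..32  id  (16B, 4-aligned)
32..40  x  (8B, 8-aligned)
40..42  score  (2B, 2-aligned)
42..48  -- padding (6B)
48..56  vy  (8B, 8-aligned)
56..60  vx  (4B, 4-aligned)
60..64  -- padding (4B)
64..72  target  (8B, 8-aligned)
72..73  team  (1B, 1-aligned)
73..74  -- padding (1B)
74..76  ammo  (2B, 2-aligned)
76..83  z  (7B, 1-aligned)
83..88  -- tail padding (5B)
sizeof = 88, alignof = 8
88 − 88 = 0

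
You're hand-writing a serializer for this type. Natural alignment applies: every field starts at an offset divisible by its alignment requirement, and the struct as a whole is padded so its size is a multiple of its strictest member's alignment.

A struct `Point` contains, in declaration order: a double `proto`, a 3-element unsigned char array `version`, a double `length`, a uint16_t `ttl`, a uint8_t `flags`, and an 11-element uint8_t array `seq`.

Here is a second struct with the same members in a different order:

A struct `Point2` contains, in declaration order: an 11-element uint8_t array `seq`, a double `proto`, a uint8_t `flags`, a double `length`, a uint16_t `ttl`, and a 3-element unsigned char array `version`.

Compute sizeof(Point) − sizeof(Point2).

-8

proto at 0 (size 8, align 8) → ends 8
version at 8 (size 3, align 1) → ends 11
pad 5 to align 8 for length
length at 16 (size 8, align 8) → ends 24
ttl at 24 (size 2, align 2) → ends 26
flags at 26 (size 1, align 1) → ends 27
seq at 27 (size 11, align 1) → ends 38
tail pad 2 to reach multiple of 8
total 40 bytes, alignment 8
— Point2 —
seq at 0 (size 11, align 1) → ends 11
pad 5 to align 8 for proto
proto at 16 (size 8, align 8) → ends 24
flags at 24 (size 1, align 1) → ends 25
pad 7 to align 8 for length
length at 32 (size 8, align 8) → ends 40
ttl at 40 (size 2, align 2) → ends 42
version at 42 (size 3, align 1) → ends 45
tail pad 3 to reach multiple of 8
total 48 bytes, alignment 8
40 − 48 = -8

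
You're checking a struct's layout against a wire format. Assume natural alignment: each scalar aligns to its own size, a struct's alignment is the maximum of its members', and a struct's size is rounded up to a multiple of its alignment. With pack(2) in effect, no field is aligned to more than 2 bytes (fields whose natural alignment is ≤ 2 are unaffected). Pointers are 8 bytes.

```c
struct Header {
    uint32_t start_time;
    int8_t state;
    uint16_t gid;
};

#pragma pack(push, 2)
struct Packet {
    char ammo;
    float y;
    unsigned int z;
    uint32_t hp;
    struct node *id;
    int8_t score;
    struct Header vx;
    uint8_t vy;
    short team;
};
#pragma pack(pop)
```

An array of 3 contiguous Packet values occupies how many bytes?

Header: 0..4  start_time  (4B, 4-aligned); 4..5  state  (1B, 1-aligned); 5..6  -- padding (1B); 6..8  gid  (2B, 2-aligned); sizeof = 8, alignof = 4
0..1  ammo  (1B, 1-aligned)
1..2  -- padding (1B)
2..6  y  (4B, 2-aligned)
6..10  z  (4B, 2-aligned)
10..14  hp  (4B, 2-aligned)
14..22  id  (8B, 2-aligned)
22..23  score  (1B, 1-aligned)
23..24  -- padding (1B)
24..32  vx  (8B, 2-aligned)
32..33  vy  (1B, 1-aligned)
33..34  -- padding (1B)
34..36  team  (2B, 2-aligned)
sizeof = 36, alignof = 2
array of 3: 3 × 36 = 108

108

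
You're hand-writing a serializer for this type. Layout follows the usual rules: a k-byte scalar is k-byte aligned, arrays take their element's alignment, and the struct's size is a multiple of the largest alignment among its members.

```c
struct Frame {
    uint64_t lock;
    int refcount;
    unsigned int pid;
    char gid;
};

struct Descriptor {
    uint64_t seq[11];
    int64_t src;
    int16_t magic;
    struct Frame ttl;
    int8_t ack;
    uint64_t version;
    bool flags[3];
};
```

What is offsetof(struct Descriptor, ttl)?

104

Frame: @0: lock [8B, align 8] → 8; @8: refcount [4B, align 4] → 12; @12: pid [4B, align 4] → 16; @16: gid [1B, align 1] → 17; +7 tail pad (align 8); size 24, align 8
@0: seq [88B, align 8] → 88
@88: src [8B, align 8] → 96
@96: magic [2B, align 2] → 98
+6 pad (align 8)
@104: ttl [24B, align 8] → 128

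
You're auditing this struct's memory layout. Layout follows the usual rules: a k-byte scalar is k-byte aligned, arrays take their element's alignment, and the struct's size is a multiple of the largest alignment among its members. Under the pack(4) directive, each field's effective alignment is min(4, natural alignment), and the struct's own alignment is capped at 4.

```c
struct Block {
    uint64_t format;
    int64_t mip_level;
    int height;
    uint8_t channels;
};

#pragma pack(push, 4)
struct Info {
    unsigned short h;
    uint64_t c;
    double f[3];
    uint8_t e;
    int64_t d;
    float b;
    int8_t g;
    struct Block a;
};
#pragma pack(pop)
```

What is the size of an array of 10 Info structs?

800

Block: format at 0 (size 8, align 8) → ends 8; mip_level at 8 (size 8, align 8) → ends 16; height at 16 (size 4, align 4) → ends 20; channels at 20 (size 1, align 1) → ends 21; tail pad 3 to reach multiple of 8; total 24 bytes, alignment 8
h at 0 (size 2, align 2) → ends 2
pad 2 to align 4 for c
c at 4 (size 8, align 4) → ends 12
f at 12 (size 24, align 4) → ends 36
e at 36 (size 1, align 1) → ends 37
pad 3 to align 4 for d
d at 40 (size 8, align 4) → ends 48
b at 48 (size 4, align 4) → ends 52
g at 52 (size 1, align 1) → ends 53
pad 3 to align 4 for a
a at 56 (size 24, align 4) → ends 80
total 80 bytes, alignment 4
array of 10: 10 × 80 = 800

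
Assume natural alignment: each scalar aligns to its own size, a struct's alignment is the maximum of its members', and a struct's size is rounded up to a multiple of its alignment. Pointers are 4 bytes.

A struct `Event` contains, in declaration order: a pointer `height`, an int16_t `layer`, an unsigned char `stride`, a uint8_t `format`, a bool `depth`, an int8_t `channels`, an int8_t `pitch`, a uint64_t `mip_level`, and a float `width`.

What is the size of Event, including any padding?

32

@0: height [4B, align 4] → 4
@4: layer [2B, align 2] → 6
@6: stride [1B, align 1] → 7
@7: format [1B, align 1] → 8
@8: depth [1B, align 1] → 9
@9: channels [1B, align 1] → 10
@10: pitch [1B, align 1] → 11
+5 pad (align 8)
@16: mip_level [8B, align 8] → 24
@24: width [4B, align 4] → 28
+4 tail pad (align 8)
size 32, align 8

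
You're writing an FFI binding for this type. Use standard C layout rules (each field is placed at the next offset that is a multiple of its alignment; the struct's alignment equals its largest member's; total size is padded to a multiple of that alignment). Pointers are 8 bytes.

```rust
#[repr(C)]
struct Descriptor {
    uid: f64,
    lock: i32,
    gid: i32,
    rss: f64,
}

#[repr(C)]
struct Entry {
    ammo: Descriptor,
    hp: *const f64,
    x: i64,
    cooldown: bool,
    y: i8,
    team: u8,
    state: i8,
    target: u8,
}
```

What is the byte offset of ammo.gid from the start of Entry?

Descriptor: @0: uid [8B, align 8] → 8; @8: lock [4B, align 4] → 12; @12: gid [4B, align 4] → 16; @16: rss [8B, align 8] → 24; size 24, align 8
@0: ammo [24B, align 8] → 24
within Descriptor: gid at 12
0 + 12 = 12

12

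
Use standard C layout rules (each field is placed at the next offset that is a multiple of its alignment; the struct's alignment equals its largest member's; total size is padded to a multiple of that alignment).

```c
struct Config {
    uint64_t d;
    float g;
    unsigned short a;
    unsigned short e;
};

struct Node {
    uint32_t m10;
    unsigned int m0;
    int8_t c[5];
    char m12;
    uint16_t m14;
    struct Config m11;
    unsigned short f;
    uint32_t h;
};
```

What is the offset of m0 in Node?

Config: 0..8  d  (8B, 8-aligned); 8..12  g  (4B, 4-aligned); 12..14  a  (2B, 2-aligned); 14..16  e  (2B, 2-aligned); sizeof = 16, alignof = 8
0..4  m10  (4B, 4-aligned)
4..8  m0  (4B, 4-aligned)

4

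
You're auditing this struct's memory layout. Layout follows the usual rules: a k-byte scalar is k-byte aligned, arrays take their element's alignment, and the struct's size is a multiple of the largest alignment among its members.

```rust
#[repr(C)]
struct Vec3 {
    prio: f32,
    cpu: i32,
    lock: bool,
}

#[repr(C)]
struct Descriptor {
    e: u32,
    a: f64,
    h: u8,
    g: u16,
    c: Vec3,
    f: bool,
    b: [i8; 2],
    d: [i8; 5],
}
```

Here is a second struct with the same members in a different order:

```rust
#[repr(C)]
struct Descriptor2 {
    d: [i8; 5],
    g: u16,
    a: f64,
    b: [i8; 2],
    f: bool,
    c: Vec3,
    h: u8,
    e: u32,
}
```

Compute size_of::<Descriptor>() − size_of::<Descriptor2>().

Vec3: @0: prio [4B, align 4] → 4; @4: cpu [4B, align 4] → 8; @8: lock [1B, align 1] → 9; +3 tail pad (align 4); size 12, align 4
@0: e [4B, align 4] → 4
+4 pad (align 8)
@8: a [8B, align 8] → 16
@16: h [1B, align 1] → 17
+1 pad (align 2)
@18: g [2B, align 2] → 20
@20: c [12B, align 4] → 32
@32: f [1B, align 1] → 33
@33: b [2B, align 1] → 35
@35: d [5B, align 1] → 40
size 40, align 8
— Descriptor2 —
@0: d [5B, align 1] → 5
+1 pad (align 2)
@6: g [2B, align 2] → 8
@8: a [8B, align 8] → 16
@16: b [2B, align 1] → 18
@18: f [1B, align 1] → 19
+1 pad (align 4)
@20: c [12B, align 4] → 32
@32: h [1B, align 1] → 33
+3 pad (align 4)
@36: e [4B, align 4] → 40
size 40, align 8
40 − 40 = 0

0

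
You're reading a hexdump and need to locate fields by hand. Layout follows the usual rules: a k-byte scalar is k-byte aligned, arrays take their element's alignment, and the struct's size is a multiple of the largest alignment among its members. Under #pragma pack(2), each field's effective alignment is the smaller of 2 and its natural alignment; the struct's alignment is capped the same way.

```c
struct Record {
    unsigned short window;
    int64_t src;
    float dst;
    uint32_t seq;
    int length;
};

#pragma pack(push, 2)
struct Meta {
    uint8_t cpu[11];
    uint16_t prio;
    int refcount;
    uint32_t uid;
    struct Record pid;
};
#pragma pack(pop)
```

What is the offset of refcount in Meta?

Record: @0: window [2B, align 2] → 2; +6 pad (align 8); @8: src [8B, align 8] → 16; @16: dst [4B, align 4] → 20; @20: seq [4B, align 4] → 24; @24: length [4B, align 4] → 28; +4 tail pad (align 8); size 32, align 8
@0: cpu [11B, align 1] → 11
+1 pad (align 2)
@12: prio [2B, align 2] → 14
@14: refcount [4B, align 2] → 18

14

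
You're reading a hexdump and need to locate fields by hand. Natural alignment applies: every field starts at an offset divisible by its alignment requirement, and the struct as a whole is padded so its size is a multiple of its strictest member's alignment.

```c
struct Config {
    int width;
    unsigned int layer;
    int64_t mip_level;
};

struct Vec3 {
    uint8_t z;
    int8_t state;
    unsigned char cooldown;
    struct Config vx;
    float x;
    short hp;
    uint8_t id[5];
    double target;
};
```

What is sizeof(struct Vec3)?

48

Config: width at 0 (size 4, align 4) → ends 4; layer at 4 (size 4, align 4) → ends 8; mip_level at 8 (size 8, align 8) → ends 16; total 16 bytes, alignment 8
z at 0 (size 1, align 1) → ends 1
state at 1 (size 1, align 1) → ends 2
cooldown at 2 (size 1, align 1) → ends 3
pad 5 to align 8 for vx
vx at 8 (size 16, align 8) → ends 24
x at 24 (size 4, align 4) → ends 28
hp at 28 (size 2, align 2) → ends 30
id at 30 (size 5, align 1) → ends 35
pad 5 to align 8 for target
target at 40 (size 8, align 8) → ends 48
total 48 bytes, alignment 8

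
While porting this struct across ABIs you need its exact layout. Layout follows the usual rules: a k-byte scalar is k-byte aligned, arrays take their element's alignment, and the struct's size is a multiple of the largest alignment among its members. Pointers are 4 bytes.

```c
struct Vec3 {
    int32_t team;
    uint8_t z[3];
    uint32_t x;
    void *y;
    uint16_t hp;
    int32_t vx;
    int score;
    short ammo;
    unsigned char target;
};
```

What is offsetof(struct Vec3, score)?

24

team at 0 (size 4, align 4) → ends 4
z at 4 (size 3, align 1) → ends 7
pad 1 to align 4 for x
x at 8 (size 4, align 4) → ends 12
y at 12 (size 4, align 4) → ends 16
hp at 16 (size 2, align 2) → ends 18
pad 2 to align 4 for vx
vx at 20 (size 4, align 4) → ends 24
score at 24 (size 4, align 4) → ends 28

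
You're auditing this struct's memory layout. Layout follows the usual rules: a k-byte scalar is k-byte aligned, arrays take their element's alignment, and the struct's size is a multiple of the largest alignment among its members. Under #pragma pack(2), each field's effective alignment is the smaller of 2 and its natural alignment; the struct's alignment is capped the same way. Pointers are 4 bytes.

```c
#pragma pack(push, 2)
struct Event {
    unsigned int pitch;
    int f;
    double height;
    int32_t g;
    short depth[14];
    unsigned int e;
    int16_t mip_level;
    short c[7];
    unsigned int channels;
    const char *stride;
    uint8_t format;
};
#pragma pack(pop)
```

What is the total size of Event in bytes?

78 bytes

0..4  pitch  (4B, 2-aligned)
4..8  f  (4B, 2-aligned)
8..16  height  (8B, 2-aligned)
16..20  g  (4B, 2-aligned)
20..48  depth  (28B, 2-aligned)
48..52  e  (4B, 2-aligned)
52..54  mip_level  (2B, 2-aligned)
54..68  c  (14B, 2-aligned)
68..72  channels  (4B, 2-aligned)
72..76  stride  (4B, 2-aligned)
76..77  format  (1B, 1-aligned)
77..78  -- tail padding (1B)
sizeof = 78, alignof = 2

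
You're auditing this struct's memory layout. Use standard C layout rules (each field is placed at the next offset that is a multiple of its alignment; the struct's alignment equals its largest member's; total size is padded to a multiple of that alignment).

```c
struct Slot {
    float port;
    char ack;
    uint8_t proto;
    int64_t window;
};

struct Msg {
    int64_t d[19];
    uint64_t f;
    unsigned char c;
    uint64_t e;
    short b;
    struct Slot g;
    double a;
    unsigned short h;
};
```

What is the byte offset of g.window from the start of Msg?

Slot: 0..4  port  (4B, 4-aligned); 4..5  ack  (1B, 1-aligned); 5..6  proto  (1B, 1-aligned); 6..8  -- padding (2B); 8..16  window  (8B, 8-aligned); sizeof = 16, alignof = 8
0..152  d  (152B, 8-aligned)
152..160  f  (8B, 8-aligned)
160..161  c  (1B, 1-aligned)
161..168  -- padding (7B)
168..176  e  (8B, 8-aligned)
176..178  b  (2B, 2-aligned)
178..184  -- padding (6B)
184..200  g  (16B, 8-aligned)
within Slot: window at 8
184 + 8 = 192

192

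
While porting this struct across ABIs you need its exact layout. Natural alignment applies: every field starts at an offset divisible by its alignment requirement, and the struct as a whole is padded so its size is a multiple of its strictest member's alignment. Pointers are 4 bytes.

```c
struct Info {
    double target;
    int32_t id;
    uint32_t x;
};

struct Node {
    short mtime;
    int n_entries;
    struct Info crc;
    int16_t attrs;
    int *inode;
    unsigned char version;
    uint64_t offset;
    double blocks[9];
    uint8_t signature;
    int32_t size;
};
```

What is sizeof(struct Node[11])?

1408

Info: 0..8  target  (8B, 8-aligned); 8..12  id  (4B, 4-aligned); 12..16  x  (4B, 4-aligned); sizeof = 16, alignof = 8
0..2  mtime  (2B, 2-aligned)
2..4  -- padding (2B)
4..8  n_entries  (4B, 4-aligned)
8..24  crc  (16B, 8-aligned)
24..26  attrs  (2B, 2-aligned)
26..28  -- padding (2B)
28..32  inode  (4B, 4-aligned)
32..33  version  (1B, 1-aligned)
33..40  -- padding (7B)
40..48  offset  (8B, 8-aligned)
48..120  blocks  (72B, 8-aligned)
120..121  signature  (1B, 1-aligned)
121..124  -- padding (3B)
124..128  size  (4B, 4-aligned)
sizeof = 128, alignof = 8
array of 11: 11 × 128 = 1408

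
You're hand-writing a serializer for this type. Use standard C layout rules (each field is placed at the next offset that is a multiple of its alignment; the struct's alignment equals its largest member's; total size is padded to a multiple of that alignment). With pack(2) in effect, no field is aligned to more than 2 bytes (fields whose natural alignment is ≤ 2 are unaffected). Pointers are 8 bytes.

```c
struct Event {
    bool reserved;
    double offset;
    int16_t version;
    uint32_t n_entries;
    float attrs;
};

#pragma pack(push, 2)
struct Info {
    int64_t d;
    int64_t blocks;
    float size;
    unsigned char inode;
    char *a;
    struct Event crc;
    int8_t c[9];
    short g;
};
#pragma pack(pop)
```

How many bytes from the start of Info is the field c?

62

Event: 0..1  reserved  (1B, 1-aligned); 1..8  -- padding (7B); 8..16  offset  (8B, 8-aligned); 16..18  version  (2B, 2-aligned); 18..20  -- padding (2B); 20..24  n_entries  (4B, 4-aligned); 24..28  attrs  (4B, 4-aligned); 28..32  -- tail padding (4B); sizeof = 32, alignof = 8
0..8  d  (8B, 2-aligned)
8..16  blocks  (8B, 2-aligned)
16..20  size  (4B, 2-aligned)
20..21  inode  (1B, 1-aligned)
21..22  -- padding (1B)
22..30  a  (8B, 2-aligned)
30..62  crc  (32B, 2-aligned)
62..71  c  (9B, 1-aligned)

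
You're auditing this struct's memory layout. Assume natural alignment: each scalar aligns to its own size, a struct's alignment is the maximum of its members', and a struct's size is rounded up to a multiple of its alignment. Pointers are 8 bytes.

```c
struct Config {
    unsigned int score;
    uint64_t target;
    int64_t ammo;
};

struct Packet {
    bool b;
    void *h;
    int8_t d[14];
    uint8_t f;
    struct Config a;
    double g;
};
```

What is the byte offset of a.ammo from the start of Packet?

Config: score at 0 (size 4, align 4) → ends 4; pad 4 to align 8 for target; target at 8 (size 8, align 8) → ends 16; ammo at 16 (size 8, align 8) → ends 24; total 24 bytes, alignment 8
b at 0 (size 1, align 1) → ends 1
pad 7 to align 8 for h
h at 8 (size 8, align 8) → ends 16
d at 16 (size 14, align 1) → ends 30
f at 30 (size 1, align 1) → ends 31
pad 1 to align 8 for a
a at 32 (size 24, align 8) → ends 56
within Config: ammo at 16
32 + 16 = 48

48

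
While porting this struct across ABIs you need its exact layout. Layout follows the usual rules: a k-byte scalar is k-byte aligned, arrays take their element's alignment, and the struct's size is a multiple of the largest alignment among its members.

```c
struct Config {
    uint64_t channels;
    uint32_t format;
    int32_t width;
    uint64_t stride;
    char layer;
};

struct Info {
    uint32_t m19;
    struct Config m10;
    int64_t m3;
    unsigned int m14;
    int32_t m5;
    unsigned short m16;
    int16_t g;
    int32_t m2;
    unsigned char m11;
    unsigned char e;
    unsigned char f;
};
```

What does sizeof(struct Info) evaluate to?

72

Config: 0..8  channels  (8B, 8-aligned); 8..12  format  (4B, 4-aligned); 12..16  width  (4B, 4-aligned); 16..24  stride  (8B, 8-aligned); 24..25  layer  (1B, 1-aligned); 25..32  -- tail padding (7B); sizeof = 32, alignof = 8
0..4  m19  (4B, 4-aligned)
4..8  -- padding (4B)
8..40  m10  (32B, 8-aligned)
40..48  m3  (8B, 8-aligned)
48..52  m14  (4B, 4-aligned)
52..56  m5  (4B, 4-aligned)
56..58  m16  (2B, 2-aligned)
58..60  g  (2B, 2-aligned)
60..64  m2  (4B, 4-aligned)
64..65  m11  (1B, 1-aligned)
65..66  e  (1B, 1-aligned)
66..67  f  (1B, 1-aligned)
67..72  -- tail padding (5B)
sizeof = 72, alignof = 8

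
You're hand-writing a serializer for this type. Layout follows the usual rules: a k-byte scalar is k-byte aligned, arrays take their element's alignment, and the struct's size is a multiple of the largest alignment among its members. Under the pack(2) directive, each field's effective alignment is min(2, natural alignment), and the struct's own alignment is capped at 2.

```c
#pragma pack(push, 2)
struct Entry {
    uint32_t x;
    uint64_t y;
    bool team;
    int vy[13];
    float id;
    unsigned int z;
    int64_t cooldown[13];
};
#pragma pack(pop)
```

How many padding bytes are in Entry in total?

x at 0 (size 4, align 2) → ends 4
y at 4 (size 8, align 2) → ends 12
team at 12 (size 1, align 1) → ends 13
pad 1 to align 2 for vy
vy at 14 (size 52, align 2) → ends 66
id at 66 (size 4, align 2) → ends 70
z at 70 (size 4, align 2) → ends 74
cooldown at 74 (size 104, align 2) → ends 178
total 178 bytes, alignment 2
data bytes 177, size 178 → padding 1

1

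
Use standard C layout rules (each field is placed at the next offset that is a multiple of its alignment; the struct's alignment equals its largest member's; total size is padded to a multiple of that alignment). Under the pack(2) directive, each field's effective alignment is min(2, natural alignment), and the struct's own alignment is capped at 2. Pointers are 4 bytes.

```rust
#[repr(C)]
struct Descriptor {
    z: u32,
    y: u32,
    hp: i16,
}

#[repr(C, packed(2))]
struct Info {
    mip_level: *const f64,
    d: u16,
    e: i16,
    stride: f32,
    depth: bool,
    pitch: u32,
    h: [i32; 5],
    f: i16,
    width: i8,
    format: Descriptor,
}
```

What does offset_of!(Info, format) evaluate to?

42

Descriptor: z at 0 (size 4, align 4) → ends 4; y at 4 (size 4, align 4) → ends 8; hp at 8 (size 2, align 2) → ends 10; tail pad 2 to reach multiple of 4; total 12 bytes, alignment 4
mip_level at 0 (size 4, align 2) → ends 4
d at 4 (size 2, align 2) → ends 6
e at 6 (size 2, align 2) → ends 8
stride at 8 (size 4, align 2) → ends 12
depth at 12 (size 1, align 1) → ends 13
pad 1 to align 2 for pitch
pitch at 14 (size 4, align 2) → ends 18
h at 18 (size 20, align 2) → ends 38
f at 38 (size 2, align 2) → ends 40
width at 40 (size 1, align 1) → ends 41
pad 1 to align 2 for format
format at 42 (size 12, align 2) → ends 54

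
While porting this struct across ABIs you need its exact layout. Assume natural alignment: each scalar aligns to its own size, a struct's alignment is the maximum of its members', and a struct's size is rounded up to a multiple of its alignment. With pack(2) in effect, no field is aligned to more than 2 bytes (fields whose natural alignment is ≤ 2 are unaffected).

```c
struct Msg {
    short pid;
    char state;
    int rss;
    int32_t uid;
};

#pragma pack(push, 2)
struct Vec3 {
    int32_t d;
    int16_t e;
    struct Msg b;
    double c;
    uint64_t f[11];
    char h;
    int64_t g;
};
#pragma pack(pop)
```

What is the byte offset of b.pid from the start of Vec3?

Msg: 0..2  pid  (2B, 2-aligned); 2..3  state  (1B, 1-aligned); 3..4  -- padding (1B); 4..8  rss  (4B, 4-aligned); 8..12  uid  (4B, 4-aligned); sizeof = 12, alignof = 4
0..4  d  (4B, 2-aligned)
4..6  e  (2B, 2-aligned)
6..18  b  (12B, 2-aligned)
within Msg: pid at 0
6 + 0 = 6

6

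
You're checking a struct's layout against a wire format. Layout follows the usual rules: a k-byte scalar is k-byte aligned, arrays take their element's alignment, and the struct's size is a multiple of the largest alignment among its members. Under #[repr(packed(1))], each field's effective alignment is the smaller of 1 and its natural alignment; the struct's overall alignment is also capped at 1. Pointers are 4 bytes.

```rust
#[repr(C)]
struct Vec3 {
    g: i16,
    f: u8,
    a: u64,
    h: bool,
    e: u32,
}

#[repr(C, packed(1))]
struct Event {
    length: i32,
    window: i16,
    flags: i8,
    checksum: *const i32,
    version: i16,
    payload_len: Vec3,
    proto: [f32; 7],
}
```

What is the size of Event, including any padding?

Vec3: g at 0 (size 2, align 2) → ends 2; f at 2 (size 1, align 1) → ends 3; pad 5 to align 8 for a; a at 8 (size 8, align 8) → ends 16; h at 16 (size 1, align 1) → ends 17; pad 3 to align 4 for e; e at 20 (size 4, align 4) → ends 24; total 24 bytes, alignment 8
length at 0 (size 4, align 1) → ends 4
window at 4 (size 2, align 1) → ends 6
flags at 6 (size 1, align 1) → ends 7
checksum at 7 (size 4, align 1) → ends 11
version at 11 (size 2, align 1) → ends 13
payload_len at 13 (size 24, align 1) → ends 37
proto at 37 (size 28, align 1) → ends 65
total 65 bytes, alignment 1

65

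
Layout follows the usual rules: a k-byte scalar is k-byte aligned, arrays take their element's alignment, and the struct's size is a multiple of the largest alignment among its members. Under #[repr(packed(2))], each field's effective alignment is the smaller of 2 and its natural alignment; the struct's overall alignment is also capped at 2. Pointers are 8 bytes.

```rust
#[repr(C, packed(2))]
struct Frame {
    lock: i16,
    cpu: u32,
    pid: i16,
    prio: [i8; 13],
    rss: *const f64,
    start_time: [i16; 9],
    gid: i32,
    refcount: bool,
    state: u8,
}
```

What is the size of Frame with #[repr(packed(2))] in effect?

0..2  lock  (2B, 2-aligned)
2..6  cpu  (4B, 2-aligned)
6..8  pid  (2B, 2-aligned)
8..21  prio  (13B, 1-aligned)
21..22  -- padding (1B)
22..30  rss  (8B, 2-aligned)
30..48  start_time  (18B, 2-aligned)
48..52  gid  (4B, 2-aligned)
52..53  refcount  (1B, 1-aligned)
53..54  state  (1B, 1-aligned)
sizeof = 54, alignof = 2

54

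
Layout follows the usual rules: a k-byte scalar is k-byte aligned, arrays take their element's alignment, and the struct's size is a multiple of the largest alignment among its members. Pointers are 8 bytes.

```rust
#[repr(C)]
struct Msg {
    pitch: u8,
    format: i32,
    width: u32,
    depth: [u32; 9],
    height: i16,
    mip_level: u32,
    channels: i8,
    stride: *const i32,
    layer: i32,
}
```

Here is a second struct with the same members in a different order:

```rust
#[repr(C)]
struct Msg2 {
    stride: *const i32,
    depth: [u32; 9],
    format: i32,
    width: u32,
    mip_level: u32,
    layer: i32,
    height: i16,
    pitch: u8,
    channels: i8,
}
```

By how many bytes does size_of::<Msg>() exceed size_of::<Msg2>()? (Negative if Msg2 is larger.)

0..1  pitch  (1B, 1-aligned)
1..4  -- padding (3B)
4..8  format  (4B, 4-aligned)
8..12  width  (4B, 4-aligned)
12..48  depth  (36B, 4-aligned)
48..50  height  (2B, 2-aligned)
50..52  -- padding (2B)
52..56  mip_level  (4B, 4-aligned)
56..57  channels  (1B, 1-aligned)
57..64  -- padding (7B)
64..72  stride  (8B, 8-aligned)
72..76  layer  (4B, 4-aligned)
76..80  -- tail padding (4B)
sizeof = 80, alignof = 8
— Msg2 —
0..8  stride  (8B, 8-aligned)
8..44  depth  (36B, 4-aligned)
44..48  format  (4B, 4-aligned)
48..52  width  (4B, 4-aligned)
52..56  mip_level  (4B, 4-aligned)
56..60  layer  (4B, 4-aligned)
60..62  height  (2B, 2-aligned)
62..63  pitch  (1B, 1-aligned)
63..64  channels  (1B, 1-aligned)
sizeof = 64, alignof = 8
80 − 64 = 16

16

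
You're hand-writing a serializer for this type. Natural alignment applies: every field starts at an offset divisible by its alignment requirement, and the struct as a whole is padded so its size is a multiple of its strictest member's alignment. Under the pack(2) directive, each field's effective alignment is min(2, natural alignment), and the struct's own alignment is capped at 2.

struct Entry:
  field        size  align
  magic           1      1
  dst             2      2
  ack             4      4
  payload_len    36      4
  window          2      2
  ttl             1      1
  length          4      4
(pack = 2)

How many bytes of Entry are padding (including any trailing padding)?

0..1  magic  (1B, 1-aligned)
1..2  -- padding (1B)
2..4  dst  (2B, 2-aligned)
4..8  ack  (4B, 2-aligned)
8..44  payload_len  (36B, 2-aligned)
44..46  window  (2B, 2-aligned)
46..47  ttl  (1B, 1-aligned)
47..48  -- padding (1B)
48..52  length  (4B, 2-aligned)
sizeof = 52, alignof = 2
data bytes 50, size 52 → padding 2

2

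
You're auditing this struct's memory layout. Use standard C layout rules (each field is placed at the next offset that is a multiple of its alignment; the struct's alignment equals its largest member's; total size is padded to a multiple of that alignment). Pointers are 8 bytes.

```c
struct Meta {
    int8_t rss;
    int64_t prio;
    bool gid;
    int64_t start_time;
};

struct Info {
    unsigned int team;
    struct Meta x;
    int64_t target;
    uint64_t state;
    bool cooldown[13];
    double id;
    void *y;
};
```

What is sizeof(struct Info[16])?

1408

Meta: @0: rss [1B, align 1] → 1; +7 pad (align 8); @8: prio [8B, align 8] → 16; @16: gid [1B, align 1] → 17; +7 pad (align 8); @24: start_time [8B, align 8] → 32; size 32, align 8
@0: team [4B, align 4] → 4
+4 pad (align 8)
@8: x [32B, align 8] → 40
@40: target [8B, align 8] → 48
@48: state [8B, align 8] → 56
@56: cooldown [13B, align 1] → 69
+3 pad (align 8)
@72: id [8B, align 8] → 80
@80: y [8B, align 8] → 88
size 88, align 8
array of 16: 16 × 88 = 1408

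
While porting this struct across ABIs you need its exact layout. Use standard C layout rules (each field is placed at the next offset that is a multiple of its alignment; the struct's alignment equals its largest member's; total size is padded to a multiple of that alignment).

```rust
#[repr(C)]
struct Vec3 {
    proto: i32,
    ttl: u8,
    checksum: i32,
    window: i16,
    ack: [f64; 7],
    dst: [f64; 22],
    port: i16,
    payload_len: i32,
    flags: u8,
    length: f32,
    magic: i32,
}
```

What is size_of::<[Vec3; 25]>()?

6800

0..4  proto  (4B, 4-aligned)
4..5  ttl  (1B, 1-aligned)
5..8  -- padding (3B)
8..12  checksum  (4B, 4-aligned)
12..14  window  (2B, 2-aligned)
14..16  -- padding (2B)
16..72  ack  (56B, 8-aligned)
72..248  dst  (176B, 8-aligned)
248..250  port  (2B, 2-aligned)
250..252  -- padding (2B)
252..256  payload_len  (4B, 4-aligned)
256..257  flags  (1B, 1-aligned)
257..260  -- padding (3B)
260..264  length  (4B, 4-aligned)
264..268  magic  (4B, 4-aligned)
268..272  -- tail padding (4B)
sizeof = 272, alignof = 8
array of 25: 25 × 272 = 6800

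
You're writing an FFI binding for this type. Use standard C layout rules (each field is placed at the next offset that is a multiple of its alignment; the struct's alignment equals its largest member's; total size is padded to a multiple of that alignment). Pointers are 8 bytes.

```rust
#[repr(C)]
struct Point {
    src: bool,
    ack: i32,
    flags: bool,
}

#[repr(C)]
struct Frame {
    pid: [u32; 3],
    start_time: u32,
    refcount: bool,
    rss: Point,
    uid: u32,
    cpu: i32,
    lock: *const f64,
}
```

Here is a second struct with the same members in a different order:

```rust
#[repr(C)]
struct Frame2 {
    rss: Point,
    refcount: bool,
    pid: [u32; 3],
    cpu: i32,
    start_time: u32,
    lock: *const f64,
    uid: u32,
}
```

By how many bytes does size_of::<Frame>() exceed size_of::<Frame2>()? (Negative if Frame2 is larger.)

-8

Point: src at 0 (size 1, align 1) → ends 1; pad 3 to align 4 for ack; ack at 4 (size 4, align 4) → ends 8; flags at 8 (size 1, align 1) → ends 9; tail pad 3 to reach multiple of 4; total 12 bytes, alignment 4
pid at 0 (size 12, align 4) → ends 12
start_time at 12 (size 4, align 4) → ends 16
refcount at 16 (size 1, align 1) → ends 17
pad 3 to align 4 for rss
rss at 20 (size 12, align 4) → ends 32
uid at 32 (size 4, align 4) → ends 36
cpu at 36 (size 4, align 4) → ends 40
lock at 40 (size 8, align 8) → ends 48
total 48 bytes, alignment 8
— Frame2 —
rss at 0 (size 12, align 4) → ends 12
refcount at 12 (size 1, align 1) → ends 13
pad 3 to align 4 for pid
pid at 16 (size 12, align 4) → ends 28
cpu at 28 (size 4, align 4) → ends 32
start_time at 32 (size 4, align 4) → ends 36
pad 4 to align 8 for lock
lock at 40 (size 8, align 8) → ends 48
uid at 48 (size 4, align 4) → ends 52
tail pad 4 to reach multiple of 8
total 56 bytes, alignment 8
48 − 56 = -8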